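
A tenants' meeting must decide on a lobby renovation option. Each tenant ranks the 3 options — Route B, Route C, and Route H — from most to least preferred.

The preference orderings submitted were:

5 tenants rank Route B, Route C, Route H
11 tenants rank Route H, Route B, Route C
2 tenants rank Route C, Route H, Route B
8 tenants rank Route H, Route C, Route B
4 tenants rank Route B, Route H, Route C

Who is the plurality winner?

Route H

First-place vote totals:
  Route B: 9
  Route C: 2
  Route H: 19
Route H has the most first-place votes.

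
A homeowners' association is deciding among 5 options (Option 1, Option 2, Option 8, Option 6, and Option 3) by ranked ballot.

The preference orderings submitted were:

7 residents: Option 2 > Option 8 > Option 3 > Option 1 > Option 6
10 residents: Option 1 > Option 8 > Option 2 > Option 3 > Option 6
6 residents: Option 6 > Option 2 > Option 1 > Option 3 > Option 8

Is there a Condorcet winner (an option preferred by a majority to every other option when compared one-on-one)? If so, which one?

Option 2

Head-to-head results (23 voters total):
Option 1 vs Option 2: Option 2 wins 13–10.
Option 1 vs Option 8: Option 1 wins 16–7.
Option 1 vs Option 6: Option 1 wins 17–6.
Option 1 vs Option 3: Option 1 wins 16–7.
Option 2 vs Option 8: Option 2 wins 13–10.
Option 2 vs Option 6: Option 2 wins 17–6.
Option 2 vs Option 3: Option 2 wins 23–0.
Option 8 vs Option 6: Option 8 wins 17–6.
Option 8 vs Option 3: Option 8 wins 17–6.
Option 6 vs Option 3: Option 3 wins 17–6.
Option 2 beats each rival — Option 1 (13–10), Option 8 (13–10), Option 6 (17–6), Option 3 (23–0) — so Option 2 is the Condorcet winner.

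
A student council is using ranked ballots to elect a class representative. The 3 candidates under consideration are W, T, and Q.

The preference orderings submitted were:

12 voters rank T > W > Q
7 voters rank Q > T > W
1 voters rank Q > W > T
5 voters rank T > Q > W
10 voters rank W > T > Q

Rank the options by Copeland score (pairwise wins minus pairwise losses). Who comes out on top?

T

Pairwise results:
  W vs T: T wins 24–11.
  W vs Q: W wins 22–13.
  T vs Q: T wins 27–8.
Copeland scores (wins − losses):
  W: 1 − 1 = 0
  T: 2 − 0 = 2
  Q: 0 − 2 = -2
T has the best Copeland score.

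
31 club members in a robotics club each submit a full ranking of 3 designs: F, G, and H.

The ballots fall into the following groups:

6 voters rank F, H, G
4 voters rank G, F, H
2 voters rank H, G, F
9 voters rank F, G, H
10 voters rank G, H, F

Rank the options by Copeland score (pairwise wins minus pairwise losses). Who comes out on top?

G

Pairwise results:
  F vs G: G wins 16–15.
  F vs H: F wins 19–12.
  G vs H: G wins 23–8.
Copeland scores (wins − losses):
  F: 1 − 1 = 0
  G: 2 − 0 = 2
  H: 0 − 2 = -2
G has the best Copeland score.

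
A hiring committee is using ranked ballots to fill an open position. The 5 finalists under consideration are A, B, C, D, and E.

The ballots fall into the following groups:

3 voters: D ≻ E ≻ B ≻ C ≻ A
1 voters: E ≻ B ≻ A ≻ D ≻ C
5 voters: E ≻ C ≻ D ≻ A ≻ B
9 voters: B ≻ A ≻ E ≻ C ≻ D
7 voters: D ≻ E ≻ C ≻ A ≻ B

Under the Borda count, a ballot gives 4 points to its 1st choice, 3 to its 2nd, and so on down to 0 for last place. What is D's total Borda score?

Borda scores:
  A: 3·0 + 2 + 5·1 + 9·3 + 7·1 = 41
  B: 3·2 + 3 + 5·0 + 9·4 + 7·0 = 45
  C: 3·1 + 0 + 5·3 + 9·1 + 7·2 = 41
  D: 3·4 + 1 + 5·2 + 9·0 + 7·4 = 51
  E: 3·3 + 4 + 5·4 + 9·2 + 7·3 = 72

51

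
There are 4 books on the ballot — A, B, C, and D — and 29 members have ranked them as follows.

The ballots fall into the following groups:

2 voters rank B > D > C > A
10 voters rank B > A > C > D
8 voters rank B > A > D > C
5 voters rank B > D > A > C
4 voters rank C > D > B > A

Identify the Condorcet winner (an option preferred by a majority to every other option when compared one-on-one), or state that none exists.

B

Head-to-head results (29 voters total):
A vs B: B wins 29–0.
A vs C: A wins 23–6.
A vs D: A wins 18–11.
B vs C: B wins 25–4.
B vs D: B wins 25–4.
C vs D: D wins 15–14.
B beats each rival — A (29–0), C (25–4), D (25–4) — so B is the Condorcet winner.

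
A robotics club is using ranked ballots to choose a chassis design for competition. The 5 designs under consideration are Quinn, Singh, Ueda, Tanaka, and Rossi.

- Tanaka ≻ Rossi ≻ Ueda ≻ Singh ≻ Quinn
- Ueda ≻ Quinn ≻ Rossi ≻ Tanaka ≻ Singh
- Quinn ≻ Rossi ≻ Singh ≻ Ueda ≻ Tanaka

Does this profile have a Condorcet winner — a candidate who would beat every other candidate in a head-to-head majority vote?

Head-to-head results (3 voters total):
Quinn vs Singh: Quinn wins 2–1.
Quinn vs Ueda: Ueda wins 2–1.
Quinn vs Tanaka: Quinn wins 2–1.
Quinn vs Rossi: Quinn wins 2–1.
Singh vs Ueda: Ueda wins 2–1.
Singh vs Tanaka: Tanaka wins 2–1.
Singh vs Rossi: Rossi wins 3–0.
Ueda vs Tanaka: Ueda wins 2–1.
Ueda vs Rossi: Rossi wins 2–1.
Tanaka vs Rossi: Rossi wins 2–1.
No candidate beats all others: Quinn beats Rossi beats Ueda beats Quinn, a majority cycle.

No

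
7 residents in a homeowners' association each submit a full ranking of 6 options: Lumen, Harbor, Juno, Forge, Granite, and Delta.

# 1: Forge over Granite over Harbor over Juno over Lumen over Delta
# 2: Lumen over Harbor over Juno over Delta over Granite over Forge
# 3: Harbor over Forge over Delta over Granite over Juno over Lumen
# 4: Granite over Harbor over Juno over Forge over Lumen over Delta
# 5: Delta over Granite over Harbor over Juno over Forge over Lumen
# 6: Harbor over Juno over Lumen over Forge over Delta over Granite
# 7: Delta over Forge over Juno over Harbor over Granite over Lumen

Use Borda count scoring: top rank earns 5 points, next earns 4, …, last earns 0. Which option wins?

Borda scores:
  Lumen: 1 + 5 + 0 + 1 + 0 + 3 + 0 = 10
  Harbor: 3 + 4 + 5 + 4 + 3 + 5 + 2 = 26
  Juno: 2 + 3 + 1 + 3 + 2 + 4 + 3 = 18
  Forge: 5 + 0 + 4 + 2 + 1 + 2 + 4 = 18
  Granite: 4 + 1 + 2 + 5 + 4 + 0 + 1 = 17
  Delta: 0 + 2 + 3 + 0 + 5 + 1 + 5 = 16
Harbor has the highest total.

Harbor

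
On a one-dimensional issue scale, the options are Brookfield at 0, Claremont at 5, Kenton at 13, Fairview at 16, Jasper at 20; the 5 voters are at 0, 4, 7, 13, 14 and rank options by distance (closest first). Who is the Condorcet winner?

With single-peaked preferences on a line, the Condorcet winner is the candidate closest to the median voter.
The median voter (position 7) is closest to Claremont at 5.
Check: Claremont vs Fairview — voters closer to Claremont: 3 of 5.

Claremont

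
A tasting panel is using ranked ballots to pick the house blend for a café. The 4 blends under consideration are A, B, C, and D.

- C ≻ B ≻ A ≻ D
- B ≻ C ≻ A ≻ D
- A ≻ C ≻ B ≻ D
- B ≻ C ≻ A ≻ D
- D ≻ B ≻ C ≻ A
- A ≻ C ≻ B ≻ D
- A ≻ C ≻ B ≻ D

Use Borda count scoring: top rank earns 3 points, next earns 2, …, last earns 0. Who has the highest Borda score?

Borda scores:
  A: 1 + 1 + 3 + 1 + 0 + 3 + 3 = 12
  B: 2 + 3 + 1 + 3 + 2 + 1 + 1 = 13
  C: 3 + 2 + 2 + 2 + 1 + 2 + 2 = 14
  D: 0 + 0 + 0 + 0 + 3 + 0 + 0 = 3
C has the highest total.

C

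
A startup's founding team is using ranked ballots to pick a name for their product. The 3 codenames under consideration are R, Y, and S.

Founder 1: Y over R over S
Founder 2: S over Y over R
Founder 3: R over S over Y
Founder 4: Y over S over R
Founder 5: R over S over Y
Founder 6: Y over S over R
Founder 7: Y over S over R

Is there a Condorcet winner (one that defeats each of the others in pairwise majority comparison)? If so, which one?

Y

Head-to-head results (7 voters total):
R vs Y: Y wins 5–2.
R vs S: S wins 4–3.
Y vs S: Y wins 4–3.
Y beats each rival — R (5–2), S (4–3) — so Y is the Condorcet winner.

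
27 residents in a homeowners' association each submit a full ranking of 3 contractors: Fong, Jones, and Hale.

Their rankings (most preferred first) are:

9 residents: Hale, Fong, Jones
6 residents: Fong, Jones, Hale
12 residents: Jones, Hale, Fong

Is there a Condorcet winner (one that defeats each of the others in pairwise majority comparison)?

Head-to-head results (27 voters total):
Fong vs Jones: Fong wins 15–12.
Fong vs Hale: Hale wins 21–6.
Jones vs Hale: Jones wins 18–9.
No candidate beats all others: Fong beats Jones beats Hale beats Fong, a majority cycle.

No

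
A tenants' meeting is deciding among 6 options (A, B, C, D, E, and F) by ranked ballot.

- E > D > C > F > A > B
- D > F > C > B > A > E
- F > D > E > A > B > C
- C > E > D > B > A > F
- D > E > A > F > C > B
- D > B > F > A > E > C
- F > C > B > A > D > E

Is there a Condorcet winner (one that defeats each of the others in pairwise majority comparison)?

Head-to-head results (7 voters total):
A vs B: B wins 4–3.
A vs C: C wins 4–3.
A vs D: D wins 6–1.
A vs E: E wins 4–3.
A vs F: F wins 5–2.
B vs C: C wins 5–2.
B vs D: D wins 6–1.
B vs E: E wins 4–3.
B vs F: F wins 5–2.
C vs D: D wins 5–2.
C vs E: E wins 4–3.
C vs F: F wins 5–2.
D vs E: D wins 5–2.
D vs F: D wins 5–2.
E vs F: F wins 4–3.
D beats each rival — A (6–1), B (6–1), C (5–2), E (5–2), F (5–2) — so D is the Condorcet winner.

Yes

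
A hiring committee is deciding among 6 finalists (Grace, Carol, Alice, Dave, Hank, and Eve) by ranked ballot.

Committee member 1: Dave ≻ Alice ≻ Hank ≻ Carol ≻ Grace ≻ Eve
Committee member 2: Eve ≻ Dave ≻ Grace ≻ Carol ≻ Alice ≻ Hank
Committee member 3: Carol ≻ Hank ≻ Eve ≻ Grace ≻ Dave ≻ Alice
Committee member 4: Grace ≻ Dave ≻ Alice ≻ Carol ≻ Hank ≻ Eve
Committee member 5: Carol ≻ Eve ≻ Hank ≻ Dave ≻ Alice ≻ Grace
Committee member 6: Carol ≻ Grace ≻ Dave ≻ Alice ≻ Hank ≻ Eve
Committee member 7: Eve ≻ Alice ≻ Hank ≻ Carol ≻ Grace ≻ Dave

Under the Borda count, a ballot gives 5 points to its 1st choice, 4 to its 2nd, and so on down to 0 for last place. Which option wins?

Borda scores:
  Grace: 1 + 3 + 2 + 5 + 0 + 4 + 1 = 16
  Carol: 2 + 2 + 5 + 2 + 5 + 5 + 2 = 23
  Alice: 4 + 1 + 0 + 3 + 1 + 2 + 4 = 15
  Dave: 5 + 4 + 1 + 4 + 2 + 3 + 0 = 19
  Hank: 3 + 0 + 4 + 1 + 3 + 1 + 3 = 15
  Eve: 0 + 5 + 3 + 0 + 4 + 0 + 5 = 17
Carol has the highest total.

Carol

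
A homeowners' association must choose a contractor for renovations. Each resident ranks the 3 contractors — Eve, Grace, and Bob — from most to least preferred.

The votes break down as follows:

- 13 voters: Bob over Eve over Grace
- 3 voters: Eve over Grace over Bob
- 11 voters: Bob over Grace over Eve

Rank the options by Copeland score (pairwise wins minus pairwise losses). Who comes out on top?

Bob

Pairwise results:
  Eve vs Grace: Eve wins 16–11.
  Eve vs Bob: Bob wins 24–3.
  Grace vs Bob: Bob wins 24–3.
Copeland scores (wins − losses):
  Eve: 1 − 1 = 0
  Grace: 0 − 2 = -2
  Bob: 2 − 0 = 2
Bob has the best Copeland score.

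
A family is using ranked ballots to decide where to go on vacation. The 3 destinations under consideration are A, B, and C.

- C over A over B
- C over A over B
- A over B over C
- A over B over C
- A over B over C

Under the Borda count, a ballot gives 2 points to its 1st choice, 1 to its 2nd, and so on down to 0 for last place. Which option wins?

A

Borda scores:
  A: 1 + 1 + 2 + 2 + 2 = 8
  B: 0 + 0 + 1 + 1 + 1 = 3
  C: 2 + 2 + 0 + 0 + 0 = 4
A has the highest total.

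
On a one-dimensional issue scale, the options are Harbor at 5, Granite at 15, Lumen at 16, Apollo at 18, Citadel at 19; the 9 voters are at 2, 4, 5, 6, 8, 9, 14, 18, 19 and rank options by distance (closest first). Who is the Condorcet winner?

With single-peaked preferences on a line, the Condorcet winner is the candidate closest to the median voter.
The median voter (position 8) is closest to Harbor at 5.
Check: Harbor vs Apollo — voters closer to Harbor: 6 of 9.

Harbor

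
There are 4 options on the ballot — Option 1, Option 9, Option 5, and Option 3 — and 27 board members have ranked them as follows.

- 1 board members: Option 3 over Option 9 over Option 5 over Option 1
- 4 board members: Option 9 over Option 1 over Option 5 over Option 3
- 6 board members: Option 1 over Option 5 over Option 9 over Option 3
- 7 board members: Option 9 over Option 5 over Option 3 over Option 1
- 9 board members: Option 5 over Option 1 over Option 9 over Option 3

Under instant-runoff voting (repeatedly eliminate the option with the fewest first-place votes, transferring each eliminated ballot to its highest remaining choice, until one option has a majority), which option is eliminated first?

Round 1: Option 9 11, Option 5 9, Option 1 6, Option 3 1. Option 3 has the fewest and is eliminated.
Round 2: Option 9 12, Option 5 9, Option 1 6. Option 1 has the fewest and is eliminated.
Round 3: Option 5 15, Option 9 12. Option 5 has a majority.

Option 3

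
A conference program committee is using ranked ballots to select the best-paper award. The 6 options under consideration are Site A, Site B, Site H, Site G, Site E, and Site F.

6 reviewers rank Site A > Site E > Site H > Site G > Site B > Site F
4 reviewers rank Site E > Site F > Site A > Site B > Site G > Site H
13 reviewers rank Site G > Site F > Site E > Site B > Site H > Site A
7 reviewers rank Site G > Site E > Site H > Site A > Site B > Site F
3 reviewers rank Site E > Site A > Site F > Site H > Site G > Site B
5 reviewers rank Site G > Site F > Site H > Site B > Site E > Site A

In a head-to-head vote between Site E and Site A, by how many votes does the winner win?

Ballots ranking Site E above Site A: 4+13+7+3+5 = 32.
Ballots ranking Site A above Site E: 6.
Site E wins 32–6, a margin of 26.

26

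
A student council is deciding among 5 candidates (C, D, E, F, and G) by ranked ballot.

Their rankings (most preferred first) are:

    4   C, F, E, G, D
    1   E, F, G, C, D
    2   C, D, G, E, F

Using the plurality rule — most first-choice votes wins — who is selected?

First-place vote totals:
  C: 6
  D: 0
  E: 1
  F: 0
  G: 0
C has the most first-place votes.

C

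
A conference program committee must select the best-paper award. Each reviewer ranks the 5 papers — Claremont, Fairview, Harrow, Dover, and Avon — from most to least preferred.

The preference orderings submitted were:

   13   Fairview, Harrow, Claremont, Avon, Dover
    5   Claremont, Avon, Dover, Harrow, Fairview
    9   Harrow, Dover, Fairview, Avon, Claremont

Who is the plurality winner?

First-place vote totals:
  Claremont: 5
  Fairview: 13
  Harrow: 9
  Dover: 0
  Avon: 0
Fairview has the most first-place votes.

Fairview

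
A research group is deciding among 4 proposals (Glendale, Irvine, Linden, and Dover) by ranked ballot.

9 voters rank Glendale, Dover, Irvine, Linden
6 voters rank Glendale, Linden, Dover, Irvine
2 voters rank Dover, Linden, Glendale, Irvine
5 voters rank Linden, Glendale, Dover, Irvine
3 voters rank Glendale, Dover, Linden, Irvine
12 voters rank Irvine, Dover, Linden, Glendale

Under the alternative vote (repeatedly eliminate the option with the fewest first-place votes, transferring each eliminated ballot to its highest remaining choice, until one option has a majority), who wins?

Glendale

Round 1: Glendale 18, Irvine 12, Linden 5, Dover 2. Dover has the fewest and is eliminated.
Round 2: Glendale 18, Irvine 12, Linden 7. Linden has the fewest and is eliminated.
Round 3: Glendale 25, Irvine 12. Glendale has a majority.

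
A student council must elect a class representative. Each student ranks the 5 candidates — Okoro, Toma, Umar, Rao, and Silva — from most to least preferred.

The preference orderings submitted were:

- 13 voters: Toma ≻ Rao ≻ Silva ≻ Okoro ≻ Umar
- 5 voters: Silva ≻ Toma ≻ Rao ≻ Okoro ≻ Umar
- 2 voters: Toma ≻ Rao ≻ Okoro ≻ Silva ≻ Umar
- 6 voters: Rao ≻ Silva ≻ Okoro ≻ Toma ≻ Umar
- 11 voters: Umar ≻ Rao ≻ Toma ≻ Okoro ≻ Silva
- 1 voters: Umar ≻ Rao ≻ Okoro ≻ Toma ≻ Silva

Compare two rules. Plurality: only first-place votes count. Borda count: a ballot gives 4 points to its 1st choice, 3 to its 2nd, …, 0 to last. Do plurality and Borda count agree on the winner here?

No

Plurality first-place counts: Okoro 0, Toma 15, Umar 12, Rao 6, Silva 5 → Toma.
Borda totals: Okoro 47, Toma 104, Umar 48, Rao 115, Silva 66 → Rao.
The two rules disagree: plurality picks Toma, Borda picks Rao.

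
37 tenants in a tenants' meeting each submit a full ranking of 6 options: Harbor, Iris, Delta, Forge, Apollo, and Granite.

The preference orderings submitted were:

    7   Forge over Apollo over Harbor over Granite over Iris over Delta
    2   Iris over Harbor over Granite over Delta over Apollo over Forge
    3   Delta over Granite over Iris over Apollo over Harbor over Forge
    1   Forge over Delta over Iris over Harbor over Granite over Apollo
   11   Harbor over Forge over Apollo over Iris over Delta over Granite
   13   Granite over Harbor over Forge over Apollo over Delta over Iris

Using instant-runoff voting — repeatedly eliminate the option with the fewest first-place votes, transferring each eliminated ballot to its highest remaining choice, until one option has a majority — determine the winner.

Round 1: Granite 13, Harbor 11, Forge 8, Delta 3, Iris 2, Apollo 0. Apollo has the fewest and is eliminated.
Round 2: Granite 13, Harbor 11, Forge 8, Delta 3, Iris 2. Iris has the fewest and is eliminated.
Round 3: Harbor 13, Granite 13, Forge 8, Delta 3. Delta has the fewest and is eliminated.
Round 4: Granite 16, Harbor 13, Forge 8. Forge has the fewest and is eliminated.
Round 5: Harbor 21, Granite 16. Harbor has a majority.

Harbor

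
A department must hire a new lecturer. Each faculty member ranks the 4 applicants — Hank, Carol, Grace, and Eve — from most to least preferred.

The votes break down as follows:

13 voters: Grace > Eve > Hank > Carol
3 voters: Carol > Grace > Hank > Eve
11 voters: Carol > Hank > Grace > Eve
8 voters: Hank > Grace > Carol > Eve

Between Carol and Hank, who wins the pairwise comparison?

Ballots ranking Carol above Hank: 3+11 = 14.
Ballots ranking Hank above Carol: 13+8 = 21.
Hank wins the head-to-head, 21–14.

Hank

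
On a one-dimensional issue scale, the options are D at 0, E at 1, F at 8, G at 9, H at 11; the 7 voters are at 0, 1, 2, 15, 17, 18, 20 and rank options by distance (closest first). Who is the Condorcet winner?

With single-peaked preferences on a line, the Condorcet winner is the candidate closest to the median voter.
The median voter (position 15) is closest to H at 11.
Check: H vs G — voters closer to H: 4 of 7.

H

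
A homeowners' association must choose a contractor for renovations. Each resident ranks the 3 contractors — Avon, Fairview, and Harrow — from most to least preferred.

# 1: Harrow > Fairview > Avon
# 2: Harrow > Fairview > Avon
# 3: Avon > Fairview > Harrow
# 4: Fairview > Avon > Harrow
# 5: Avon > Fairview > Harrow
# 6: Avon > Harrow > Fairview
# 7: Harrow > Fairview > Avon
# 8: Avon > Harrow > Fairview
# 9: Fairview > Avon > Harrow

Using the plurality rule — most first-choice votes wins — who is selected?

Avon

First-place vote totals:
  Avon: 4
  Fairview: 2
  Harrow: 3
Avon has the most first-place votes.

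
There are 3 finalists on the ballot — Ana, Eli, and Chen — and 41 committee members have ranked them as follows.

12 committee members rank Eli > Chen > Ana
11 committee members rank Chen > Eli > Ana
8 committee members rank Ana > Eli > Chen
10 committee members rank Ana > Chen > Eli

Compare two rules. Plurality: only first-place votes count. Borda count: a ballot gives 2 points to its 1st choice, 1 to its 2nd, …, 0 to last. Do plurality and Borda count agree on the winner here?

No

Plurality first-place counts: Ana 18, Eli 12, Chen 11 → Ana.
Borda totals: Ana 36, Eli 43, Chen 44 → Chen.
The two rules disagree: plurality picks Ana, Borda picks Chen.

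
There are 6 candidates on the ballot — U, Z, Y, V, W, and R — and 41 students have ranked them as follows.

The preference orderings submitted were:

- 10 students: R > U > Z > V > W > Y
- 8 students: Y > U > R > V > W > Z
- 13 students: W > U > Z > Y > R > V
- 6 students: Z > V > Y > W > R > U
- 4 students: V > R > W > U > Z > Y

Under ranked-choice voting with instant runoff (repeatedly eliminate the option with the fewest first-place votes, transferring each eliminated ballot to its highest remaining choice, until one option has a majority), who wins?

Round 1: W 13, R 10, Y 8, Z 6, V 4, U 0. U has the fewest and is eliminated.
Round 2: W 13, R 10, Y 8, Z 6, V 4. V has the fewest and is eliminated.
Round 3: R 14, W 13, Y 8, Z 6. Z has the fewest and is eliminated.
Round 4: Y 14, R 14, W 13. W has the fewest and is eliminated.
Round 5: Y 27, R 14. Y has a majority.

Y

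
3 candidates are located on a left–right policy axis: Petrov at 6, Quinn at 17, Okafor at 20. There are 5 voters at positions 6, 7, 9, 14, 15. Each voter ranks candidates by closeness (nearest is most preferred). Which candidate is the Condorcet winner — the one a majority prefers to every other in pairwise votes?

Petrov

With single-peaked preferences on a line, the Condorcet winner is the candidate closest to the median voter.
The median voter (position 9) is closest to Petrov at 6.
Check: Petrov vs Quinn — voters closer to Petrov: 3 of 5.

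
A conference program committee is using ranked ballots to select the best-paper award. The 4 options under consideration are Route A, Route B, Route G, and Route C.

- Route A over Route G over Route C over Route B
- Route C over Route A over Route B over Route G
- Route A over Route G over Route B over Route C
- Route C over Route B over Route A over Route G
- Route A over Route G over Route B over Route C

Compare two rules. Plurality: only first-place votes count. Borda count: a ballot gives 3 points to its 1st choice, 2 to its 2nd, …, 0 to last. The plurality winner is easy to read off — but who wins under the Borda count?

Route A

Plurality first-place counts: Route A 3, Route B 0, Route G 0, Route C 2 → Route A.
Borda totals: Route A 12, Route B 5, Route G 6, Route C 7 → Route A.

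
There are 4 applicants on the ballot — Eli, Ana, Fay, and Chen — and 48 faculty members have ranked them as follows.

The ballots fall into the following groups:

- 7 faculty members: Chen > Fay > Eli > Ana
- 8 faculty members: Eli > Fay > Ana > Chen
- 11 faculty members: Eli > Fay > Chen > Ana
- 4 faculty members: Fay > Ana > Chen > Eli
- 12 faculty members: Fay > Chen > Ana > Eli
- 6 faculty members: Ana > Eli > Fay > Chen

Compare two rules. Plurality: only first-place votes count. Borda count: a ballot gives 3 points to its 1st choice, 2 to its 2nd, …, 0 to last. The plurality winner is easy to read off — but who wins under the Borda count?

Plurality first-place counts: Eli 19, Ana 6, Fay 16, Chen 7 → Eli.
Borda totals: Eli 76, Ana 46, Fay 106, Chen 60 → Fay.

Fay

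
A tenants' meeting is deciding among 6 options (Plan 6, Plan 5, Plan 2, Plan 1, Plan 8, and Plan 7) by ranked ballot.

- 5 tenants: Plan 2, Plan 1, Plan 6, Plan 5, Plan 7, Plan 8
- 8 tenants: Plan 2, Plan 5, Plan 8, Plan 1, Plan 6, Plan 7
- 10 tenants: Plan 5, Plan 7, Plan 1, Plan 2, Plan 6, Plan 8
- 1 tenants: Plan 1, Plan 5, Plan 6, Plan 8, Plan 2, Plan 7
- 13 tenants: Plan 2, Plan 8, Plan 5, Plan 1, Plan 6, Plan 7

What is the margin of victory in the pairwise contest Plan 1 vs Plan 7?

Ballots ranking Plan 1 above Plan 7: 5+8+1+13 = 27.
Ballots ranking Plan 7 above Plan 1: 10.
Plan 1 wins 27–10, a margin of 17.

17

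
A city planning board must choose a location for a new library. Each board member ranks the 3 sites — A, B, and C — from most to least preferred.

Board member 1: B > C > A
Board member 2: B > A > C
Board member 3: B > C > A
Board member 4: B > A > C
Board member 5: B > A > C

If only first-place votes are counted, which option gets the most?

B

First-place vote totals:
  A: 0
  B: 5
  C: 0
B has the most first-place votes.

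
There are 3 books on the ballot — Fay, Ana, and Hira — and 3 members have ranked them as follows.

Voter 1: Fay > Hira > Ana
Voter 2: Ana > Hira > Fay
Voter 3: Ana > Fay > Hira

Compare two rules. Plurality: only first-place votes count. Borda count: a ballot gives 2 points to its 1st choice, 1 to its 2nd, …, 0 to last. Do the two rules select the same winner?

Plurality first-place counts: Fay 1, Ana 2, Hira 0 → Ana.
Borda totals: Fay 3, Ana 4, Hira 2 → Ana.
The two rules agree on Ana.

Yes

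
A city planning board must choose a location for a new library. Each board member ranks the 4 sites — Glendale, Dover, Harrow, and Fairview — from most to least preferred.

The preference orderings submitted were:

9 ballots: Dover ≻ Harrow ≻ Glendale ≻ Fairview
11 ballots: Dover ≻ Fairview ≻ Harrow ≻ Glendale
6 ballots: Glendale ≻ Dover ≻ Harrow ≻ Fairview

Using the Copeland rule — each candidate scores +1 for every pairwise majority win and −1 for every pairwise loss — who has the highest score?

Dover

Pairwise results:
  Glendale vs Dover: Dover wins 20–6.
  Glendale vs Harrow: Harrow wins 20–6.
  Glendale vs Fairview: Glendale wins 15–11.
  Dover vs Harrow: Dover wins 26–0.
  Dover vs Fairview: Dover wins 26–0.
  Harrow vs Fairview: Harrow wins 15–11.
Copeland scores (wins − losses):
  Glendale: 1 − 2 = -1
  Dover: 3 − 0 = 3
  Harrow: 2 − 1 = 1
  Fairview: 0 − 3 = -3
Dover has the best Copeland score.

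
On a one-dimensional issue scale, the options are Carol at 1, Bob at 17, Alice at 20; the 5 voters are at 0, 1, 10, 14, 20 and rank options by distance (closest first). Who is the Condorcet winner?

With single-peaked preferences on a line, the Condorcet winner is the candidate closest to the median voter.
The median voter (position 10) is closest to Bob at 17.
Check: Bob vs Carol — voters closer to Bob: 3 of 5.

Bob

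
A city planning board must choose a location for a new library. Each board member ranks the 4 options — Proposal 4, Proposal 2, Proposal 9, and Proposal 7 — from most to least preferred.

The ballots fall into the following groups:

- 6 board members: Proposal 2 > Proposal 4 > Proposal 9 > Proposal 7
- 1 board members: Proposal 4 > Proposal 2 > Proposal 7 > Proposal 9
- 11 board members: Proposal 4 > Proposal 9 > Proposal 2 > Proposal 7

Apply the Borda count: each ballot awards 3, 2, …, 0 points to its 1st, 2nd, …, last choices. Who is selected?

Borda scores:
  Proposal 4: 6·2 + 3 + 11·3 = 48
  Proposal 2: 6·3 + 2 + 11·1 = 31
  Proposal 9: 6·1 + 0 + 11·2 = 28
  Proposal 7: 6·0 + 1 + 11·0 = 1
Proposal 4 has the highest total.

Proposal 4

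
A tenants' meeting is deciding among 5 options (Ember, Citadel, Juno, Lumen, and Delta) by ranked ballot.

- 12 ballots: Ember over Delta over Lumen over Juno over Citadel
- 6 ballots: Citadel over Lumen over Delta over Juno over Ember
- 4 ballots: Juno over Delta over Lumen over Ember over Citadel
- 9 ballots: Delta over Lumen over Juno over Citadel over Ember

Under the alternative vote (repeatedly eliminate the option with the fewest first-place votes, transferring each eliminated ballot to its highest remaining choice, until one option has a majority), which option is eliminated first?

Round 1: Ember 12, Delta 9, Citadel 6, Juno 4, Lumen 0. Lumen has the fewest and is eliminated.
Round 2: Ember 12, Delta 9, Citadel 6, Juno 4. Juno has the fewest and is eliminated.
Round 3: Delta 13, Ember 12, Citadel 6. Citadel has the fewest and is eliminated.
Round 4: Delta 19, Ember 12. Delta has a majority.

Lumen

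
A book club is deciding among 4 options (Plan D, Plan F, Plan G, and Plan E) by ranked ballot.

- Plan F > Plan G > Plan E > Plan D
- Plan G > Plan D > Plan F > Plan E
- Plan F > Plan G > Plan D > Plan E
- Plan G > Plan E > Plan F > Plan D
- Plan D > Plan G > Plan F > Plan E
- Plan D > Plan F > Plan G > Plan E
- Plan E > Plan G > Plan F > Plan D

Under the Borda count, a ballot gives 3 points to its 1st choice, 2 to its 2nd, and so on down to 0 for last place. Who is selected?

Borda scores:
  Plan D: 0 + 2 + 1 + 0 + 3 + 3 + 0 = 9
  Plan F: 3 + 1 + 3 + 1 + 1 + 2 + 1 = 12
  Plan G: 2 + 3 + 2 + 3 + 2 + 1 + 2 = 15
  Plan E: 1 + 0 + 0 + 2 + 0 + 0 + 3 = 6
Plan G has the highest total.

Plan G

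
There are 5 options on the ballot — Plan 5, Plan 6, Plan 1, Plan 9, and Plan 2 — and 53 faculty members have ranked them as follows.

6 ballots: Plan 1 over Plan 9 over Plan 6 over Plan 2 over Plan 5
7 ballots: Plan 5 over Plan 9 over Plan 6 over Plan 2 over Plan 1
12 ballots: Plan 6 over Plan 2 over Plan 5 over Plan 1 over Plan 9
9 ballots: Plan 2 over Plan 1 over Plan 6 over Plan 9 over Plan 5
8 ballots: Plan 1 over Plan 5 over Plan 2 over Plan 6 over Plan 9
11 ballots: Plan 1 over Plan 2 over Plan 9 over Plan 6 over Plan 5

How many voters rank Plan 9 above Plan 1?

Ballots ranking Plan 9 above Plan 1: 7.
Ballots ranking Plan 1 above Plan 9: 6+12+9+8+11 = 46.
So 7 of 53 voters prefer Plan 9 to Plan 1.

7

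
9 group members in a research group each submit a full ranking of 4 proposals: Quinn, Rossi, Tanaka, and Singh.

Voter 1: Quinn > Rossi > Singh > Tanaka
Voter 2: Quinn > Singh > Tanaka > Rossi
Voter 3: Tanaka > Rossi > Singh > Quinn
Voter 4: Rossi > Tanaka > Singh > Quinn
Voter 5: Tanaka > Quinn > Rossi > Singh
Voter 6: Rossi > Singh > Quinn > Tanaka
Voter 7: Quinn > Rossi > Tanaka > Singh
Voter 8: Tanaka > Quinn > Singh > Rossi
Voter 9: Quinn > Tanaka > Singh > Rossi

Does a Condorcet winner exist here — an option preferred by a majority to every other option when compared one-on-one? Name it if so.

Quinn

Head-to-head results (9 voters total):
Quinn vs Rossi: Quinn wins 6–3.
Quinn vs Tanaka: Quinn wins 5–4.
Quinn vs Singh: Quinn wins 6–3.
Rossi vs Tanaka: Tanaka wins 5–4.
Rossi vs Singh: Rossi wins 6–3.
Tanaka vs Singh: Tanaka wins 6–3.
Quinn beats each rival — Rossi (6–3), Tanaka (5–4), Singh (6–3) — so Quinn is the Condorcet winner.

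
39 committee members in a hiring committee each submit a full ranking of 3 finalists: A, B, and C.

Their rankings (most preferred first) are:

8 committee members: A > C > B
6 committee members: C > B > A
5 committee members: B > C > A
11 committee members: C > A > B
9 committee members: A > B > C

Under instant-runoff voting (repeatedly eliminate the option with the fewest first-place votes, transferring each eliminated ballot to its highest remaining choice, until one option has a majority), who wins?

Round 1: A 17, C 17, B 5. B has the fewest and is eliminated.
Round 2: C 22, A 17. C has a majority.

C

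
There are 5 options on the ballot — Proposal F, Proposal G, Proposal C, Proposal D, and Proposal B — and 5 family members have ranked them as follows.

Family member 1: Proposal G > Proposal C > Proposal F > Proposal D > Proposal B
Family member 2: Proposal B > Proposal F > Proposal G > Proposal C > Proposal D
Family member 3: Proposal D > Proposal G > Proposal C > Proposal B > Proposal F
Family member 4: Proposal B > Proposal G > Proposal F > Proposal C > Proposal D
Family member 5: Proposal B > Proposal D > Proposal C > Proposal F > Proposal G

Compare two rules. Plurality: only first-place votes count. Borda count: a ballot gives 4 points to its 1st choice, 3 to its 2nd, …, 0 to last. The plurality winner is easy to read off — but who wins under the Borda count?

Proposal B

Plurality first-place counts: Proposal F 0, Proposal G 1, Proposal C 0, Proposal D 1, Proposal B 3 → Proposal B.
Borda totals: Proposal F 8, Proposal G 12, Proposal C 9, Proposal D 8, Proposal B 13 → Proposal B.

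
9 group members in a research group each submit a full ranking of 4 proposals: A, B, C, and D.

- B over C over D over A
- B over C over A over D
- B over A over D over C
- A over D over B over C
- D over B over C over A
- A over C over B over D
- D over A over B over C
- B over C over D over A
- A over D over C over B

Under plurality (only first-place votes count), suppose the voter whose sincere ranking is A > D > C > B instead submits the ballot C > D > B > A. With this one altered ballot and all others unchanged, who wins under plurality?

First-place totals with the altered ballot: A 2, B 4, C 1, D 2.
The winner is unchanged: still B.

B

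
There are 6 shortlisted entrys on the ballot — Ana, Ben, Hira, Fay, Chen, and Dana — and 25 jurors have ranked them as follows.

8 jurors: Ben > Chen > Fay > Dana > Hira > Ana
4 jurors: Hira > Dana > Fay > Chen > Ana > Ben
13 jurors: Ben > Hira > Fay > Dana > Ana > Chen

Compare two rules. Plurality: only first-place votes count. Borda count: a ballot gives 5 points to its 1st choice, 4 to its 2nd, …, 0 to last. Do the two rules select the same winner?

Plurality first-place counts: Ana 0, Ben 21, Hira 4, Fay 0, Chen 0, Dana 0 → Ben.
Borda totals: Ana 17, Ben 105, Hira 80, Fay 75, Chen 40, Dana 58 → Ben.
The two rules agree on Ben.

Yes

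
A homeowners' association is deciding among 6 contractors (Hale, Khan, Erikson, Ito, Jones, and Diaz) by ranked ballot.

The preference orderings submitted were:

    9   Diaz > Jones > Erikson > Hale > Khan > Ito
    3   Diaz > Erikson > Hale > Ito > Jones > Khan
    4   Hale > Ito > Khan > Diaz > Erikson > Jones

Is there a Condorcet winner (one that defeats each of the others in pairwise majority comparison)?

Yes

Head-to-head results (16 voters total):
Hale vs Khan: Hale wins 16–0.
Hale vs Erikson: Erikson wins 12–4.
Hale vs Ito: Hale wins 16–0.
Hale vs Jones: Jones wins 9–7.
Hale vs Diaz: Diaz wins 12–4.
Khan vs Erikson: Erikson wins 12–4.
Khan vs Ito: Khan wins 9–7.
Khan vs Jones: Jones wins 12–4.
Khan vs Diaz: Diaz wins 12–4.
Erikson vs Ito: Erikson wins 12–4.
Erikson vs Jones: Jones wins 9–7.
Erikson vs Diaz: Diaz wins 16–0.
Ito vs Jones: Jones wins 9–7.
Ito vs Diaz: Diaz wins 12–4.
Jones vs Diaz: Diaz wins 16–0.
Diaz beats each rival — Hale (12–4), Khan (12–4), Erikson (16–0), Ito (12–4), Jones (16–0) — so Diaz is the Condorcet winner.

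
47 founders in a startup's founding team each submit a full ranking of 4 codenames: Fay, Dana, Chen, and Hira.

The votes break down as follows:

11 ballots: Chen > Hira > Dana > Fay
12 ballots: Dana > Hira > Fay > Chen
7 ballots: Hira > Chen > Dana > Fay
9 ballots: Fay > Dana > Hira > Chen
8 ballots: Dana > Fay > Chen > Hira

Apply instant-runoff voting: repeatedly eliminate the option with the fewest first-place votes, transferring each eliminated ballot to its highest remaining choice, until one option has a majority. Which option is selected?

Round 1: Dana 20, Chen 11, Fay 9, Hira 7. Hira has the fewest and is eliminated.
Round 2: Dana 20, Chen 18, Fay 9. Fay has the fewest and is eliminated.
Round 3: Dana 29, Chen 18. Dana has a majority.

Dana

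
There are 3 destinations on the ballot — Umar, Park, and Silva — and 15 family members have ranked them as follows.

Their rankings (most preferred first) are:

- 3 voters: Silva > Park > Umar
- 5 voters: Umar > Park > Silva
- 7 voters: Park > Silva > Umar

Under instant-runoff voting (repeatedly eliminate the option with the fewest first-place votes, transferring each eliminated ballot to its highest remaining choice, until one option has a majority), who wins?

Round 1: Park 7, Umar 5, Silva 3. Silva has the fewest and is eliminated.
Round 2: Park 10, Umar 5. Park has a majority.

Park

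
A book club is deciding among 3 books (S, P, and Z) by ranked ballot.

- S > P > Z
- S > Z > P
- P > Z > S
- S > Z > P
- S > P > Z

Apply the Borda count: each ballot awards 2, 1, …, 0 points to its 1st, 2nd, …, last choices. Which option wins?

Borda scores:
  S: 2 + 2 + 0 + 2 + 2 = 8
  P: 1 + 0 + 2 + 0 + 1 = 4
  Z: 0 + 1 + 1 + 1 + 0 = 3
S has the highest total.

S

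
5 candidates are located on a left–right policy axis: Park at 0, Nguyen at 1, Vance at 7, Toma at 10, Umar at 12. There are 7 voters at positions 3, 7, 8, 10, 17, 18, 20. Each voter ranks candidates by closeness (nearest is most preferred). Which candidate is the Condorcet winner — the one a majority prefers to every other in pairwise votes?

Toma

With single-peaked preferences on a line, the Condorcet winner is the candidate closest to the median voter.
The median voter (position 10) is closest to Toma at 10.
Check: Toma vs Vance — voters closer to Toma: 4 of 7.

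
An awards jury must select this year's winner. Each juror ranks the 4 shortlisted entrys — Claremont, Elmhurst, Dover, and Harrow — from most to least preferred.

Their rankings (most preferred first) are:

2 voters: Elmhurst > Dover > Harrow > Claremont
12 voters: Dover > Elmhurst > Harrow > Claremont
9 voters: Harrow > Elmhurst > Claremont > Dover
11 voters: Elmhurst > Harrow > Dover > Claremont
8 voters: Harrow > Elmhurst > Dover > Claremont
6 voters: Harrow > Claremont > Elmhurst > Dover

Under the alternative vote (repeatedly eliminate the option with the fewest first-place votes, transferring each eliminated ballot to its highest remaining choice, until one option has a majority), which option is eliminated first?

Claremont

Round 1: Harrow 23, Elmhurst 13, Dover 12, Claremont 0. Claremont has the fewest and is eliminated.
Round 2: Harrow 23, Elmhurst 13, Dover 12. Dover has the fewest and is eliminated.
Round 3: Elmhurst 25, Harrow 23. Elmhurst has a majority.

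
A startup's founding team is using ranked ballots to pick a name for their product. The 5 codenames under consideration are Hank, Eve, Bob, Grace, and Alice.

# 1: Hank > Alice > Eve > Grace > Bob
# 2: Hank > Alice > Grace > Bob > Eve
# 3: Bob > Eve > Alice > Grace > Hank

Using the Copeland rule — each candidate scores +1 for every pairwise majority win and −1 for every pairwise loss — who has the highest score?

Hank

Pairwise results:
  Hank vs Eve: Hank wins 2–1.
  Hank vs Bob: Hank wins 2–1.
  Hank vs Grace: Hank wins 2–1.
  Hank vs Alice: Hank wins 2–1.
  Eve vs Bob: Bob wins 2–1.
  Eve vs Grace: Eve wins 2–1.
  Eve vs Alice: Alice wins 2–1.
  Bob vs Grace: Grace wins 2–1.
  Bob vs Alice: Alice wins 2–1.
  Grace vs Alice: Alice wins 3–0.
Copeland scores (wins − losses):
  Hank: 4 − 0 = 4
  Eve: 1 − 3 = -2
  Bob: 1 − 3 = -2
  Grace: 1 − 3 = -2
  Alice: 3 − 1 = 2
Hank has the best Copeland score.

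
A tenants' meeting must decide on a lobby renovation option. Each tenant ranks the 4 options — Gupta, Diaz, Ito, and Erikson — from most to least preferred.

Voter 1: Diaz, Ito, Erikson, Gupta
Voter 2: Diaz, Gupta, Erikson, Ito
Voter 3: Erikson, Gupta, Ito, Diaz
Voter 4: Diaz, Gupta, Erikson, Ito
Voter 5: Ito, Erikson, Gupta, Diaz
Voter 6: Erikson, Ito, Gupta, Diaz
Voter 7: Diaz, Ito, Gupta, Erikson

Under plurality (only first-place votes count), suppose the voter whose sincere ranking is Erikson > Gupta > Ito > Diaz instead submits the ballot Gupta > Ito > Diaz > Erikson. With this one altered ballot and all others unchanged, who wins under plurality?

First-place totals with the altered ballot: Gupta 1, Diaz 4, Ito 1, Erikson 1.
The winner is unchanged: still Diaz.

Diaz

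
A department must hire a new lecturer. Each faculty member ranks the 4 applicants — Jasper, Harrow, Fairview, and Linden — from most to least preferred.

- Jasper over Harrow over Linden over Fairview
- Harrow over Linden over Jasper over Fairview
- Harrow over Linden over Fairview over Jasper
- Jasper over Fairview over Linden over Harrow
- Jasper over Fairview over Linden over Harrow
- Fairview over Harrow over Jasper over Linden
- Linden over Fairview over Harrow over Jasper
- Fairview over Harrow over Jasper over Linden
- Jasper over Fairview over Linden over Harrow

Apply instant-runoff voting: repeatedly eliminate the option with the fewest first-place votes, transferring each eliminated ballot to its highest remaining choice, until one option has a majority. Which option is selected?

Jasper

Round 1: Jasper 4, Harrow 2, Fairview 2, Linden 1. Linden has the fewest and is eliminated.
Round 2: Jasper 4, Fairview 3, Harrow 2. Harrow has the fewest and is eliminated.
Round 3: Jasper 5, Fairview 4. Jasper has a majority.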